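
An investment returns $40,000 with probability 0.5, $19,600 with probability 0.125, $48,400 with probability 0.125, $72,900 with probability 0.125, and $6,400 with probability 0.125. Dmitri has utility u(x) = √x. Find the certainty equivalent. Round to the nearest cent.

$35,626.56

E[u] = 0.5·√40000 + 0.125·√19600 + 0.125·√48400 + 0.125·√72900 + 0.125·√6400 = 0.5·200 + 0.125·140 + 0.125·220 + 0.125·270 + 0.125·80 = 188.75
CE = (188.75)² = 35626.5625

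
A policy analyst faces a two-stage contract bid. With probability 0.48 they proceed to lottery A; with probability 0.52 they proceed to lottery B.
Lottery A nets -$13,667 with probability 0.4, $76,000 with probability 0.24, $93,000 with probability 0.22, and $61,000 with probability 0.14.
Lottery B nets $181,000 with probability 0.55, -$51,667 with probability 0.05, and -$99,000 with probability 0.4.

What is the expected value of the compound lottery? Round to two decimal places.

$49,881.79

EV(A) = 0.4 × (-13667) + 0.24 × 76000 + 0.22 × 93000 + 0.14 × 61000 = -5466.8 + 18240 + 20460 + 8540 = 41773.2
EV(B) = 0.55 × 181000 + 0.05 × (-51667) + 0.4 × (-99000) = 99550 − 2583.35 − 39600 = 57366.65
Overall = 0.48 × 41773.2 + 0.52 × 57366.65 = 20051.136 + 29830.658 = 49881.794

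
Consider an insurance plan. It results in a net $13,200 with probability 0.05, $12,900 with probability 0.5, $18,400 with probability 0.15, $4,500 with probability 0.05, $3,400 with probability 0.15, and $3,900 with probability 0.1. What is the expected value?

$10,995

EV = 0.05 × 13200 + 0.5 × 12900 + 0.15 × 18400 + 0.05 × 4500 + 0.15 × 3400 + 0.1 × 3900 = 660 + 6450 + 2760 + 225 + 510 + 390 = 10995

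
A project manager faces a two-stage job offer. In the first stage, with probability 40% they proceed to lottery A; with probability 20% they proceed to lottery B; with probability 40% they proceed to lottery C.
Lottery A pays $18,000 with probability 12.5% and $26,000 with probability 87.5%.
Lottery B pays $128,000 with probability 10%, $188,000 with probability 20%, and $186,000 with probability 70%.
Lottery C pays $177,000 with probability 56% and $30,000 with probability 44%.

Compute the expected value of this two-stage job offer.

$91,048

EV(A) = 0.125 × 18000 + 0.875 × 26000 = 2250 + 22750 = 25000
EV(B) = 0.1 × 128000 + 0.2 × 188000 + 0.7 × 186000 = 12800 + 37600 + 130200 = 180600
EV(C) = 0.56 × 177000 + 0.44 × 30000 = 99120 + 13200 = 112320
Overall = 0.4 × 25000 + 0.2 × 180600 + 0.4 × 112320 = 10000 + 36120 + 44928 = 91048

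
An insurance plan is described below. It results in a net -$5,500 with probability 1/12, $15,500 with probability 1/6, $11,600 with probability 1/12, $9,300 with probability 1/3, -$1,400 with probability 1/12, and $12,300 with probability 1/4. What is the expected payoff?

EV = 1/12 × (-5500) + 1/6 × 15500 + 1/12 × 11600 + 1/3 × 9300 + 1/12 × (-1400) + 1/4 × 12300 = -458.3333 + 2583.3333 + 966.6667 + 3100 − 116.6667 + 3075 = 9150

$9,150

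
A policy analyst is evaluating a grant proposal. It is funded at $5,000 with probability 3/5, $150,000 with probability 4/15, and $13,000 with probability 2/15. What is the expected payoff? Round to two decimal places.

$44,733.33

EV = 3/5 × 5000 + 4/15 × 150000 + 2/15 × 13000 = 3000 + 40000 + 1733.3333 = 44733.3333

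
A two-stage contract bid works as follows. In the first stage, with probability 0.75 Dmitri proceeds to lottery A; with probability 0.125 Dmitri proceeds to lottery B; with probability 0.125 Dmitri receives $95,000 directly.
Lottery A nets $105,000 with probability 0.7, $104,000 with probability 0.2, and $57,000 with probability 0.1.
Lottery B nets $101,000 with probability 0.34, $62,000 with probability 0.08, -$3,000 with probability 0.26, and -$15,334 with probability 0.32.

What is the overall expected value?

EV(A) = 0.7 × 105000 + 0.2 × 104000 + 0.1 × 57000 = 73500 + 20800 + 5700 = 100000
EV(B) = 0.34 × 101000 + 0.08 × 62000 + 0.26 × (-3000) + 0.32 × (-15334) = 34340 + 4960 − 780 − 4906.88 = 33613.12
Branch C: 95000 (certain)
Overall = 0.75 × 100000 + 0.125 × 33613.12 + 0.125 × 95000 = 75000 + 4201.64 + 11875 = 91076.64

$91,076.64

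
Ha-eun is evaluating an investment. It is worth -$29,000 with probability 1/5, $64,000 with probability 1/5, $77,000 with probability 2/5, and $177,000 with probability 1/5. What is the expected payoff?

EV = 1/5 × (-29000) + 1/5 × 64000 + 2/5 × 77000 + 1/5 × 177000 = -5800 + 12800 + 30800 + 35400 = 73200

$73,200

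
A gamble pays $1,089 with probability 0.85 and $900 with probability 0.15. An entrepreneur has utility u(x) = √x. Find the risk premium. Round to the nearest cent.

$1.15

E[u] = 0.85·√1089 + 0.15·√900 = 0.85·33 + 0.15·30 = 32.55
CE = (32.55)² = 1059.5025
Risk premium = EV − CE = 1060.65 − 1059.5025 = 1.1475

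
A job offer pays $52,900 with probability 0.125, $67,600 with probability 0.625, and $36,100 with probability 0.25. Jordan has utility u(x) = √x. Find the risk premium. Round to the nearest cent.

$885.94

E[u] = 0.125·√52900 + 0.625·√67600 + 0.25·√36100 = 0.125·230 + 0.625·260 + 0.25·190 = 238.75
CE = (238.75)² = 57001.5625
Risk premium = EV − CE = 57887.5 − 57001.5625 = 885.9375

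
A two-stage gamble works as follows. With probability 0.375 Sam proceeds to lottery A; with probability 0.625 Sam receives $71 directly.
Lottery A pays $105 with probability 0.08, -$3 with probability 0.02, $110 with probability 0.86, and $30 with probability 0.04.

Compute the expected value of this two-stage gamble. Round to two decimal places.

EV(A) = 0.08 × 105 + 0.02 × (-3) + 0.86 × 110 + 0.04 × 30 = 8.4 − 0.06 + 94.6 + 1.2 = 104.14
Branch B: 71 (certain)
Overall = 0.375 × 104.14 + 0.625 × 71 = 39.0525 + 44.375 = 83.4275

$83.43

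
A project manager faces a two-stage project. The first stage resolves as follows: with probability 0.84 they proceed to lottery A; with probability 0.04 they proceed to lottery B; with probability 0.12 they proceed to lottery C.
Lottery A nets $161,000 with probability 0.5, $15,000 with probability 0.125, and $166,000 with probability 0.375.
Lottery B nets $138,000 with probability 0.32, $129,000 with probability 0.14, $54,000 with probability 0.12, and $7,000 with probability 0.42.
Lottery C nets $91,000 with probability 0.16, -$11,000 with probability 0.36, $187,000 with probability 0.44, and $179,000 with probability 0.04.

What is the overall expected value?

EV(A) = 0.5 × 161000 + 0.125 × 15000 + 0.375 × 166000 = 80500 + 1875 + 62250 = 144625
EV(B) = 0.32 × 138000 + 0.14 × 129000 + 0.12 × 54000 + 0.42 × 7000 = 44160 + 18060 + 6480 + 2940 = 71640
EV(C) = 0.16 × 91000 + 0.36 × (-11000) + 0.44 × 187000 + 0.04 × 179000 = 14560 − 3960 + 82280 + 7160 = 100040
Overall = 0.84 × 144625 + 0.04 × 71640 + 0.12 × 100040 = 121485 + 2865.6 + 12004.8 = 136355.4

$136,355.40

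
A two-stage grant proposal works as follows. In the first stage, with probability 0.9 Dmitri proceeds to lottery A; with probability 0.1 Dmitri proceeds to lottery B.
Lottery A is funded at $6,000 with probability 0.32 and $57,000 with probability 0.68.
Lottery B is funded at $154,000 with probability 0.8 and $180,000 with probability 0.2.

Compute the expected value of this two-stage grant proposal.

EV(A) = 0.32 × 6000 + 0.68 × 57000 = 1920 + 38760 = 40680
EV(B) = 0.8 × 154000 + 0.2 × 180000 = 123200 + 36000 = 159200
Overall = 0.9 × 40680 + 0.1 × 159200 = 36612 + 15920 = 52532

$52,532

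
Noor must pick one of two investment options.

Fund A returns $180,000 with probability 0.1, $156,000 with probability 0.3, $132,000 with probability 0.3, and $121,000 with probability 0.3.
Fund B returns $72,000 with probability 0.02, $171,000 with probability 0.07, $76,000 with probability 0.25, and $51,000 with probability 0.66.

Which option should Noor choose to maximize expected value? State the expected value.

Fund A ($140,700)

Fund A = 0.1 × 180000 + 0.3 × 156000 + 0.3 × 132000 + 0.3 × 121000 = 18000 + 46800 + 39600 + 36300 = 140700
Fund B = 0.02 × 72000 + 0.07 × 171000 + 0.25 × 76000 + 0.66 × 51000 = 1440 + 11970 + 19000 + 33660 = 66070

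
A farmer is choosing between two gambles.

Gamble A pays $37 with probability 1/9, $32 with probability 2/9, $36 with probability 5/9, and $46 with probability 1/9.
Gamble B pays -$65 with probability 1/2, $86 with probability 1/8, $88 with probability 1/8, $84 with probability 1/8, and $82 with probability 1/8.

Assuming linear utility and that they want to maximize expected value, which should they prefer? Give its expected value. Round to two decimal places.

Gamble A = 1/9 × 37 + 2/9 × 32 + 5/9 × 36 + 1/9 × 46 = 4.1111 + 7.1111 + 20 + 5.1111 = 36.3333
Gamble B = 1/2 × (-65) + 1/8 × 86 + 1/8 × 88 + 1/8 × 84 + 1/8 × 82 = -32.5 + 10.75 + 11 + 10.5 + 10.25 = 10

Gamble A ($36.33)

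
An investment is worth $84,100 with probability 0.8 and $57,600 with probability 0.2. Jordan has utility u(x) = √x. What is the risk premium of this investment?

E[u] = 0.8·√84100 + 0.2·√57600 = 0.8·290 + 0.2·240 = 280
CE = (280)² = 78400
Risk premium = EV − CE = 78800 − 78400 = 400

$400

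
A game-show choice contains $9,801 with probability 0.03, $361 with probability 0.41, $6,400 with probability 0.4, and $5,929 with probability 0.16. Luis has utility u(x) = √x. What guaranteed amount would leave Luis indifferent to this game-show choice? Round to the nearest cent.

E[u] = 0.03·√9801 + 0.41·√361 + 0.4·√6400 + 0.16·√5929 = 0.03·99 + 0.41·19 + 0.4·80 + 0.16·77 = 55.08
CE = (55.08)² = 3033.8064

$3,033.81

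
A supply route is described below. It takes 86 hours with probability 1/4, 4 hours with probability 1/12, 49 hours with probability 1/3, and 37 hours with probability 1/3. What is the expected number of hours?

EV = 1/4 × 86 + 1/12 × 4 + 1/3 × 49 + 1/3 × 37 = 21.5 + 0.3333 + 16.3333 + 12.3333 = 50.5

50.5 hours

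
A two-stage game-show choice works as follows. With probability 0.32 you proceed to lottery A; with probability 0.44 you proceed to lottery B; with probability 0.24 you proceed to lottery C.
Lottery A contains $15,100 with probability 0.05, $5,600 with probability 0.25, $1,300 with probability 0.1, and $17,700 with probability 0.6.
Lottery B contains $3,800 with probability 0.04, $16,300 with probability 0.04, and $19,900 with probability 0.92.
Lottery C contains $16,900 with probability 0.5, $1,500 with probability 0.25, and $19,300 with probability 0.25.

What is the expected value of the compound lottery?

EV(A) = 0.05 × 15100 + 0.25 × 5600 + 0.1 × 1300 + 0.6 × 17700 = 755 + 1400 + 130 + 10620 = 12905
EV(B) = 0.04 × 3800 + 0.04 × 16300 + 0.92 × 19900 = 152 + 652 + 18308 = 19112
EV(C) = 0.5 × 16900 + 0.25 × 1500 + 0.25 × 19300 = 8450 + 375 + 4825 = 13650
Overall = 0.32 × 12905 + 0.44 × 19112 + 0.24 × 13650 = 4129.6 + 8409.28 + 3276 = 15814.88

$15,814.88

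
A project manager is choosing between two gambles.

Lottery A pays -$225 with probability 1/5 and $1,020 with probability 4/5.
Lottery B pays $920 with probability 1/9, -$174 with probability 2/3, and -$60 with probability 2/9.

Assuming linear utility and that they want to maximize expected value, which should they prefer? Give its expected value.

Lottery A ($771)

Lottery A = 1/5 × (-225) + 4/5 × 1020 = -45 + 816 = 771
Lottery B = 1/9 × 920 + 2/3 × (-174) + 2/9 × (-60) = 102.2222 − 116 − 13.3333 = -27.1111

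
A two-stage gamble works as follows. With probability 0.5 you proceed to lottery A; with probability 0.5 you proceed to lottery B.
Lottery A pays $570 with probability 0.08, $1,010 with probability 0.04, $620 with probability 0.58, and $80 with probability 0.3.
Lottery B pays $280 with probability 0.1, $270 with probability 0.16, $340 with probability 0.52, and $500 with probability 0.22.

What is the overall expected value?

$413.80

EV(A) = 0.08 × 570 + 0.04 × 1010 + 0.58 × 620 + 0.3 × 80 = 45.6 + 40.4 + 359.6 + 24 = 469.6
EV(B) = 0.1 × 280 + 0.16 × 270 + 0.52 × 340 + 0.22 × 500 = 28 + 43.2 + 176.8 + 110 = 358
Overall = 0.5 × 469.6 + 0.5 × 358 = 234.8 + 179 = 413.8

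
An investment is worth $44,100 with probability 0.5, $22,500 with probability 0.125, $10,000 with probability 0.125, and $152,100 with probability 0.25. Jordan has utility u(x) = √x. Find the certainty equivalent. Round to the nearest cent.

$54,639.06

E[u] = 0.5·√44100 + 0.125·√22500 + 0.125·√10000 + 0.25·√152100 = 0.5·210 + 0.125·150 + 0.125·100 + 0.25·390 = 233.75
CE = (233.75)² = 54639.0625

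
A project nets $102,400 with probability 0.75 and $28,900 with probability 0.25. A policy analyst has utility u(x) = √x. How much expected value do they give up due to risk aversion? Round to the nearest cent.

$4,218.75

E[u] = 0.75·√102400 + 0.25·√28900 = 0.75·320 + 0.25·170 = 282.5
CE = (282.5)² = 79806.25
Risk premium = EV − CE = 84025 − 79806.25 = 4218.75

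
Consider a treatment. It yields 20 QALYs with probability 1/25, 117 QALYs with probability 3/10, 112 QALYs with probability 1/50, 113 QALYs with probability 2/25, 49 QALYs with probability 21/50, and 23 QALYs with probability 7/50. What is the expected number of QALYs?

70.98 QALYs

EV = 1/25 × 20 + 3/10 × 117 + 1/50 × 112 + 2/25 × 113 + 21/50 × 49 + 7/50 × 23 = 0.8 + 35.1 + 2.24 + 9.04 + 20.58 + 3.22 = 70.98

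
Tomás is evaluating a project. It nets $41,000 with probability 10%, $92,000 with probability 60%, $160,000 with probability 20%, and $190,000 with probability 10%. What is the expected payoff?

EV = 0.1 × 41000 + 0.6 × 92000 + 0.2 × 160000 + 0.1 × 190000 = 4100 + 55200 + 32000 + 19000 = 110300

$110,300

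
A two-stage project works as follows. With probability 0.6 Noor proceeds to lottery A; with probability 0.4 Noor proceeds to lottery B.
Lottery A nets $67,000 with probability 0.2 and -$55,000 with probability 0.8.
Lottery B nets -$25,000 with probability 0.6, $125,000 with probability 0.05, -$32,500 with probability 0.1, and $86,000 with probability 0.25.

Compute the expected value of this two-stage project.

EV(A) = 0.2 × 67000 + 0.8 × (-55000) = 13400 − 44000 = -30600
EV(B) = 0.6 × (-25000) + 0.05 × 125000 + 0.1 × (-32500) + 0.25 × 86000 = -15000 + 6250 − 3250 + 21500 = 9500
Overall = 0.6 × (-30600) + 0.4 × 9500 = -18360 + 3800 = -14560

-$14,560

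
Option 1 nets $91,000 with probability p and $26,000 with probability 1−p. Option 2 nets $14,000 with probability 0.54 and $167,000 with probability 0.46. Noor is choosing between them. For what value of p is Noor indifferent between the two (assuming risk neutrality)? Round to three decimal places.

p = 0.898

EV(Option 2) = 0.54 × 14000 + 0.46 × 167000 = 7560 + 76820 = 84380
p·91000 + (1−p)·26000 = 84380
65000p + 26000 = 84380
p = (84380 − 26000) / 65000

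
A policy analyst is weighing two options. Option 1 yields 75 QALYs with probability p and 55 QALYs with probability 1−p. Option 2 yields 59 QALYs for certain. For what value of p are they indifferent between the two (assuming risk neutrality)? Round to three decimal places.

p = 0.200

p·75 + (1−p)·55 = 59
20p + 55 = 59
p = (59 − 55) / 20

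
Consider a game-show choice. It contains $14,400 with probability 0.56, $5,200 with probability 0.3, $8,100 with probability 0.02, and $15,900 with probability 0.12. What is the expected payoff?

EV = 0.56 × 14400 + 0.3 × 5200 + 0.02 × 8100 + 0.12 × 15900 = 8064 + 1560 + 162 + 1908 = 11694

$11,694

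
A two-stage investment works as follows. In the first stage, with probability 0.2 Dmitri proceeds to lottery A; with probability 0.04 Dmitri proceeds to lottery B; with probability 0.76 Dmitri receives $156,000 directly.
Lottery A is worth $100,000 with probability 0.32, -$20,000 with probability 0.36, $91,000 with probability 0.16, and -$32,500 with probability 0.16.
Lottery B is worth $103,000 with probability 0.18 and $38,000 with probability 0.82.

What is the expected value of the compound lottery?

EV(A) = 0.32 × 100000 + 0.36 × (-20000) + 0.16 × 91000 + 0.16 × (-32500) = 32000 − 7200 + 14560 − 5200 = 34160
EV(B) = 0.18 × 103000 + 0.82 × 38000 = 18540 + 31160 = 49700
Branch C: 156000 (certain)
Overall = 0.2 × 34160 + 0.04 × 49700 + 0.76 × 156000 = 6832 + 1988 + 118560 = 127380

$127,380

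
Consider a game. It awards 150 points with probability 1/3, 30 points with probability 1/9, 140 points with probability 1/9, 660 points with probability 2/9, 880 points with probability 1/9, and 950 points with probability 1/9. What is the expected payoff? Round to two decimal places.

418.89 points

EV = 1/3 × 150 + 1/9 × 30 + 1/9 × 140 + 2/9 × 660 + 1/9 × 880 + 1/9 × 950 = 50 + 3.3333 + 15.5556 + 146.6667 + 97.7778 + 105.5556 = 418.8889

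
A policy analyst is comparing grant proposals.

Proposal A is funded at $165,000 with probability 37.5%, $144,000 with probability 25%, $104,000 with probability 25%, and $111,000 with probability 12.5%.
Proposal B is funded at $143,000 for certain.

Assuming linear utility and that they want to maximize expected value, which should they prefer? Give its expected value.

Proposal B ($143,000)

Proposal A = 0.375 × 165000 + 0.25 × 144000 + 0.25 × 104000 + 0.125 × 111000 = 61875 + 36000 + 26000 + 13875 = 137750
Proposal B: 143000 (certain)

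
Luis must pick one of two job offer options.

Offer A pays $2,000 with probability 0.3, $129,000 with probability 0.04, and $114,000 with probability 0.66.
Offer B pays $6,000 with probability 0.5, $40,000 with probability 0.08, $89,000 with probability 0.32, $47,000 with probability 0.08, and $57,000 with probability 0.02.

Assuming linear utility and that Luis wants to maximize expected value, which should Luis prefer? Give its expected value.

Offer A ($81,000)

Offer A = 0.3 × 2000 + 0.04 × 129000 + 0.66 × 114000 = 600 + 5160 + 75240 = 81000
Offer B = 0.5 × 6000 + 0.08 × 40000 + 0.32 × 89000 + 0.08 × 47000 + 0.02 × 57000 = 3000 + 3200 + 28480 + 3760 + 1140 = 39580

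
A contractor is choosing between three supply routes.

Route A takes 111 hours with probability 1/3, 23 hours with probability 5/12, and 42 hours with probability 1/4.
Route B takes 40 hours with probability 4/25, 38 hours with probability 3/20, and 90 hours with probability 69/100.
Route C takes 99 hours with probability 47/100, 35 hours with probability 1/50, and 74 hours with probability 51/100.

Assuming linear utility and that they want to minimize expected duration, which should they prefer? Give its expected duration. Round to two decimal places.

Route A = 1/3 × 111 + 5/12 × 23 + 1/4 × 42 = 37 + 9.5833 + 10.5 = 57.0833
Route B = 4/25 × 40 + 3/20 × 38 + 69/100 × 90 = 6.4 + 5.7 + 62.1 = 74.2
Route C = 47/100 × 99 + 1/50 × 35 + 51/100 × 74 = 46.53 + 0.7 + 37.74 = 84.97

Route A (57.08 hours)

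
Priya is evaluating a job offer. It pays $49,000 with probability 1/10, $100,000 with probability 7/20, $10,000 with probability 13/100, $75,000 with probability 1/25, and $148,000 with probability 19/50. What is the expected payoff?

EV = 1/10 × 49000 + 7/20 × 100000 + 13/100 × 10000 + 1/25 × 75000 + 19/50 × 148000 = 4900 + 35000 + 1300 + 3000 + 56240 = 100440

$100,440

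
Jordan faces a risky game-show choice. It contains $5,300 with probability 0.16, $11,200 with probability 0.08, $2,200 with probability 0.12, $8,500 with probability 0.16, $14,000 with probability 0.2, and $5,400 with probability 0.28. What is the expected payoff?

$7,680

EV = 0.16 × 5300 + 0.08 × 11200 + 0.12 × 2200 + 0.16 × 8500 + 0.2 × 14000 + 0.28 × 5400 = 848 + 896 + 264 + 1360 + 2800 + 1512 = 7680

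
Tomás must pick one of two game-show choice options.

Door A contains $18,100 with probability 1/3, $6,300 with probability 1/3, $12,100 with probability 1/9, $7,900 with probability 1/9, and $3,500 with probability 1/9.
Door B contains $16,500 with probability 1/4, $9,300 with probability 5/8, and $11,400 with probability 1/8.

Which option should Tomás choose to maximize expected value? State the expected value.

Door A = 1/3 × 18100 + 1/3 × 6300 + 1/9 × 12100 + 1/9 × 7900 + 1/9 × 3500 = 6033.3333 + 2100 + 1344.4444 + 877.7778 + 388.8889 = 10744.4444
Door B = 1/4 × 16500 + 5/8 × 9300 + 1/8 × 11400 = 4125 + 5812.5 + 1425 = 11362.5

Door B ($11,362.50)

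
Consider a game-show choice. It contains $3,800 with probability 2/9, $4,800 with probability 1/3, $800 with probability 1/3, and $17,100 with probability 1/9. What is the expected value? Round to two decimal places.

EV = 2/9 × 3800 + 1/3 × 4800 + 1/3 × 800 + 1/9 × 17100 = 844.4444 + 1600 + 266.6667 + 1900 = 4611.1111

$4,611.11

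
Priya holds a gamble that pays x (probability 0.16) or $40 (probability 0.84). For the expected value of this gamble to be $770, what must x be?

x = $4,602.50

0.16·x + 0.84·40 = 770
0.16·x = 770 − 33.6 = 736.4
x = 736.4 / 0.16 = 4602.5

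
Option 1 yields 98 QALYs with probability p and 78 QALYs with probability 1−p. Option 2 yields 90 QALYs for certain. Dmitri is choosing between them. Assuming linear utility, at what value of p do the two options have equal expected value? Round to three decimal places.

p·98 + (1−p)·78 = 90
20p + 78 = 90
p = (90 − 78) / 20

p = 0.600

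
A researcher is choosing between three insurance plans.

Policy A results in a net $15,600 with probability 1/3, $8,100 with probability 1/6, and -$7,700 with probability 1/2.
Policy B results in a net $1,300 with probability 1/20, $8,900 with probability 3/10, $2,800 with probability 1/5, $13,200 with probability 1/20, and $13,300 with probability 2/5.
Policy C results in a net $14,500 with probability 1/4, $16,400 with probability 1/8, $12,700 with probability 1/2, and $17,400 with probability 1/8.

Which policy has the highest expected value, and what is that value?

Policy C ($14,200)

Policy A = 1/3 × 15600 + 1/6 × 8100 + 1/2 × (-7700) = 5200 + 1350 − 3850 = 2700
Policy B = 1/20 × 1300 + 3/10 × 8900 + 1/5 × 2800 + 1/20 × 13200 + 2/5 × 13300 = 65 + 2670 + 560 + 660 + 5320 = 9275
Policy C = 1/4 × 14500 + 1/8 × 16400 + 1/2 × 12700 + 1/8 × 17400 = 3625 + 2050 + 6350 + 2175 = 14200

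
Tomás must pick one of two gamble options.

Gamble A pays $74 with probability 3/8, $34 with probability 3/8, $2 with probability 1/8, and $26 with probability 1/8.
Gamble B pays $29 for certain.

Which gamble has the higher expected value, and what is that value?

Gamble A = 3/8 × 74 + 3/8 × 34 + 1/8 × 2 + 1/8 × 26 = 27.75 + 12.75 + 0.25 + 3.25 = 44
Gamble B: 29 (certain)

Gamble A ($44)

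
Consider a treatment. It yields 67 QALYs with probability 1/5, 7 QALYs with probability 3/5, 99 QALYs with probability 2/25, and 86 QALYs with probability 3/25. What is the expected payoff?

35.84 QALYs

EV = 1/5 × 67 + 3/5 × 7 + 2/25 × 99 + 3/25 × 86 = 13.4 + 4.2 + 7.92 + 10.32 = 35.84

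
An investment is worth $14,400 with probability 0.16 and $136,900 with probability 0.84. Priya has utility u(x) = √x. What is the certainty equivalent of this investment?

$108,900

E[u] = 0.16·√14400 + 0.84·√136900 = 0.16·120 + 0.84·370 = 330
CE = (330)² = 108900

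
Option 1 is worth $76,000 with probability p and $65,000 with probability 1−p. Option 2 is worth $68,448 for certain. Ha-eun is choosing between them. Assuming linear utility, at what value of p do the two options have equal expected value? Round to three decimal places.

p = 0.313

p·76000 + (1−p)·65000 = 68448
11000p + 65000 = 68448
p = (68448 − 65000) / 11000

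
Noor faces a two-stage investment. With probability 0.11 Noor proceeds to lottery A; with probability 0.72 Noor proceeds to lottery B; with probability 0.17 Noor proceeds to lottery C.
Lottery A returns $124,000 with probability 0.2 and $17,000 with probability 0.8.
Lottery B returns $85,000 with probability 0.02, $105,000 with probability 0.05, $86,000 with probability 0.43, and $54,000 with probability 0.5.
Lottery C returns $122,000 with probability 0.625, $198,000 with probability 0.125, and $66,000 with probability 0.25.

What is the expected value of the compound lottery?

$75,268.60

EV(A) = 0.2 × 124000 + 0.8 × 17000 = 24800 + 13600 = 38400
EV(B) = 0.02 × 85000 + 0.05 × 105000 + 0.43 × 86000 + 0.5 × 54000 = 1700 + 5250 + 36980 + 27000 = 70930
EV(C) = 0.625 × 122000 + 0.125 × 198000 + 0.25 × 66000 = 76250 + 24750 + 16500 = 117500
Overall = 0.11 × 38400 + 0.72 × 70930 + 0.17 × 117500 = 4224 + 51069.6 + 19975 = 75268.6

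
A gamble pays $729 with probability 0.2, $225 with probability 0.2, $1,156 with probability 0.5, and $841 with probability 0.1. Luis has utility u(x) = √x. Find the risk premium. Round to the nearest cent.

E[u] = 0.2·√729 + 0.2·√225 + 0.5·√1156 + 0.1·√841 = 0.2·27 + 0.2·15 + 0.5·34 + 0.1·29 = 28.3
CE = (28.3)² = 800.89
Risk premium = EV − CE = 852.9 − 800.89 = 52.01

$52.01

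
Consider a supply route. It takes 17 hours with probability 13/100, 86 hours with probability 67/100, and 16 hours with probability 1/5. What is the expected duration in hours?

63.03 hours

EV = 13/100 × 17 + 67/100 × 86 + 1/5 × 16 = 2.21 + 57.62 + 3.2 = 63.03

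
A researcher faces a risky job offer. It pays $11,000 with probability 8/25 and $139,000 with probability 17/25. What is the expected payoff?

EV = 8/25 × 11000 + 17/25 × 139000 = 3520 + 94520 = 98040

$98,040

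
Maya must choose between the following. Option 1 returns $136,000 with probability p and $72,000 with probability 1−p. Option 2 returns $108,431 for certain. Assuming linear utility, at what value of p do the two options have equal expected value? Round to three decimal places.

p = 0.569

p·136000 + (1−p)·72000 = 108431
64000p + 72000 = 108431
p = (108431 − 72000) / 64000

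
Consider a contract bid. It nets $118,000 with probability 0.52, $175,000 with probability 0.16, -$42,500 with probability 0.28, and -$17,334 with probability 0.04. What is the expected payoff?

EV = 0.52 × 118000 + 0.16 × 175000 + 0.28 × (-42500) + 0.04 × (-17334) = 61360 + 28000 − 11900 − 693.36 = 76766.64

$76,766.64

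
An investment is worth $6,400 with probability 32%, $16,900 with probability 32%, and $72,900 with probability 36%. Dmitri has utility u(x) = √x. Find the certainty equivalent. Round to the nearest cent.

E[u] = 0.32·√6400 + 0.32·√16900 + 0.36·√72900 = 0.32·80 + 0.32·130 + 0.36·270 = 164.4
CE = (164.4)² = 27027.36

$27,027.36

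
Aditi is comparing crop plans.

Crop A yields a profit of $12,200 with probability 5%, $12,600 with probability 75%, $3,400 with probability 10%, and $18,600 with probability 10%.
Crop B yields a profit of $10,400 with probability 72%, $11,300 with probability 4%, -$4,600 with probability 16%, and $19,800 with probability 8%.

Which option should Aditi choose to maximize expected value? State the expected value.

Crop A ($12,260)

Crop A = 0.05 × 12200 + 0.75 × 12600 + 0.1 × 3400 + 0.1 × 18600 = 610 + 9450 + 340 + 1860 = 12260
Crop B = 0.72 × 10400 + 0.04 × 11300 + 0.16 × (-4600) + 0.08 × 19800 = 7488 + 452 − 736 + 1584 = 8788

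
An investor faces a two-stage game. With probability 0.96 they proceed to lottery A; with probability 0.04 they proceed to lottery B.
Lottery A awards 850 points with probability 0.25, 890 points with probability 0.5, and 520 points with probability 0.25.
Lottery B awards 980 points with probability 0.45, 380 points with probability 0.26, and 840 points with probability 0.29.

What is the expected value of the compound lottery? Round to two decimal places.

787.34 points

EV(A) = 0.25 × 850 + 0.5 × 890 + 0.25 × 520 = 212.5 + 445 + 130 = 787.5
EV(B) = 0.45 × 980 + 0.26 × 380 + 0.29 × 840 = 441 + 98.8 + 243.6 = 783.4
Overall = 0.96 × 787.5 + 0.04 × 783.4 = 756 + 31.336 = 787.336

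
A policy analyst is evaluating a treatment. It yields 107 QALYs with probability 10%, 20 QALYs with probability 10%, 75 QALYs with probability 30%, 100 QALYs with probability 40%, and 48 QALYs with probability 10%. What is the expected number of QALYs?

80 QALYs

EV = 0.1 × 107 + 0.1 × 20 + 0.3 × 75 + 0.4 × 100 + 0.1 × 48 = 10.7 + 2 + 22.5 + 40 + 4.8 = 80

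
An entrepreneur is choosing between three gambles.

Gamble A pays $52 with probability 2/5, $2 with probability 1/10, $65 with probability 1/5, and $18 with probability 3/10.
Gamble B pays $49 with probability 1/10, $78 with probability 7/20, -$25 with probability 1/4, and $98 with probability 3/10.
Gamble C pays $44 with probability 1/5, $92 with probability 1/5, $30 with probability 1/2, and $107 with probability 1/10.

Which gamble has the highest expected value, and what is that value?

Gamble B ($55.35)

Gamble A = 2/5 × 52 + 1/10 × 2 + 1/5 × 65 + 3/10 × 18 = 20.8 + 0.2 + 13 + 5.4 = 39.4
Gamble B = 1/10 × 49 + 7/20 × 78 + 1/4 × (-25) + 3/10 × 98 = 4.9 + 27.3 − 6.25 + 29.4 = 55.35
Gamble C = 1/5 × 44 + 1/5 × 92 + 1/2 × 30 + 1/10 × 107 = 8.8 + 18.4 + 15 + 10.7 = 52.9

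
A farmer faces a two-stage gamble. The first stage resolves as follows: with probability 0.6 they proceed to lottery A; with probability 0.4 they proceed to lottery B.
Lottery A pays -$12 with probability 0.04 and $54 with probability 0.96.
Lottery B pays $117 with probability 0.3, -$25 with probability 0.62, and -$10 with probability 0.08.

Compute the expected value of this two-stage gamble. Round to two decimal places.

EV(A) = 0.04 × (-12) + 0.96 × 54 = -0.48 + 51.84 = 51.36
EV(B) = 0.3 × 117 + 0.62 × (-25) + 0.08 × (-10) = 35.1 − 15.5 − 0.8 = 18.8
Overall = 0.6 × 51.36 + 0.4 × 18.8 = 30.816 + 7.52 = 38.336

$38.34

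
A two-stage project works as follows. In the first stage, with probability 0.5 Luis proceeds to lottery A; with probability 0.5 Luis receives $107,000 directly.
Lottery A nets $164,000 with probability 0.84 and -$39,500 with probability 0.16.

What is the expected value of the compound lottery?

EV(A) = 0.84 × 164000 + 0.16 × (-39500) = 137760 − 6320 = 131440
Branch B: 107000 (certain)
Overall = 0.5 × 131440 + 0.5 × 107000 = 65720 + 53500 = 119220

$119,220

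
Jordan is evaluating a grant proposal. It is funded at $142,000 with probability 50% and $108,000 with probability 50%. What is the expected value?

EV = 0.5 × 142000 + 0.5 × 108000 = 71000 + 54000 = 125000

$125,000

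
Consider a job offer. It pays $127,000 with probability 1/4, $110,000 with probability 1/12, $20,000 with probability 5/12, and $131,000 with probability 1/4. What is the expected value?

$82,000

EV = 1/4 × 127000 + 1/12 × 110000 + 5/12 × 20000 + 1/4 × 131000 = 31750 + 9166.6667 + 8333.3333 + 32750 = 82000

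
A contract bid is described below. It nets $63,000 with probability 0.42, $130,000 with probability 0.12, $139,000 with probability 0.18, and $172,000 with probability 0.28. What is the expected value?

EV = 0.42 × 63000 + 0.12 × 130000 + 0.18 × 139000 + 0.28 × 172000 = 26460 + 15600 + 25020 + 48160 = 115240

$115,240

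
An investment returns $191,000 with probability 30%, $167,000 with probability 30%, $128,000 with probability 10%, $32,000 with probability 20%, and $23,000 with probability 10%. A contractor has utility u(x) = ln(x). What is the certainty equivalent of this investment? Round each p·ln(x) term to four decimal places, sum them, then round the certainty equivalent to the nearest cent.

$99,777.70

E[u] = 0.3·ln(191000) + 0.3·ln(167000) + 0.1·ln(128000) + 0.2·ln(32000) + 0.1·ln(23000) = 3.6480 + 3.6077 + 1.1760 + 2.0747 + 1.0043 = 11.5107
CE = e^11.5107 ≈ 99777.70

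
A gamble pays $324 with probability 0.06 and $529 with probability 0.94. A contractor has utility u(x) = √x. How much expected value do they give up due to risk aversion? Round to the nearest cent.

E[u] = 0.06·√324 + 0.94·√529 = 0.06·18 + 0.94·23 = 22.7
CE = (22.7)² = 515.29
Risk premium = EV − CE = 516.7 − 515.29 = 1.41

$1.41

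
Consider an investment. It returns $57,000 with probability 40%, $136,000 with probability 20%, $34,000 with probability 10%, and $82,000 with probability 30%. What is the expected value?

$78,000

EV = 0.4 × 57000 + 0.2 × 136000 + 0.1 × 34000 + 0.3 × 82000 = 22800 + 27200 + 3400 + 24600 = 78000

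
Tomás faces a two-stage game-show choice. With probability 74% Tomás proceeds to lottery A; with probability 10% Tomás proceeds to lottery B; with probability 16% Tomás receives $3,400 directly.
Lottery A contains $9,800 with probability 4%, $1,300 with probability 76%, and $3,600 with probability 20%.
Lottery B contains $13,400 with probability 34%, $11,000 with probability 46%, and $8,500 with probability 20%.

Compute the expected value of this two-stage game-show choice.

$3,229.60

EV(A) = 0.04 × 9800 + 0.76 × 1300 + 0.2 × 3600 = 392 + 988 + 720 = 2100
EV(B) = 0.34 × 13400 + 0.46 × 11000 + 0.2 × 8500 = 4556 + 5060 + 1700 = 11316
Branch C: 3400 (certain)
Overall = 0.74 × 2100 + 0.1 × 11316 + 0.16 × 3400 = 1554 + 1131.6 + 544 = 3229.6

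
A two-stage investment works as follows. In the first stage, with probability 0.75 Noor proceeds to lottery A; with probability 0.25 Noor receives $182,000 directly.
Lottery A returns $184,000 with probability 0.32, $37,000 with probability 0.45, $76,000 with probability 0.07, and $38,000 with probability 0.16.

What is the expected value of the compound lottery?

EV(A) = 0.32 × 184000 + 0.45 × 37000 + 0.07 × 76000 + 0.16 × 38000 = 58880 + 16650 + 5320 + 6080 = 86930
Branch B: 182000 (certain)
Overall = 0.75 × 86930 + 0.25 × 182000 = 65197.5 + 45500 = 110697.5

$110,697.50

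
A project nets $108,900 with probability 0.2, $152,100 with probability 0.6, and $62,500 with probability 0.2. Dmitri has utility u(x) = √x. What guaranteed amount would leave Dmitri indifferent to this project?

$122,500

E[u] = 0.2·√108900 + 0.6·√152100 + 0.2·√62500 = 0.2·330 + 0.6·390 + 0.2·250 = 350
CE = (350)² = 122500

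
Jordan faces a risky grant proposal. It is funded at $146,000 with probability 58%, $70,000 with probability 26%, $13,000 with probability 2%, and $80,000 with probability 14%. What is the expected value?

EV = 0.58 × 146000 + 0.26 × 70000 + 0.02 × 13000 + 0.14 × 80000 = 84680 + 18200 + 260 + 11200 = 114340

$114,340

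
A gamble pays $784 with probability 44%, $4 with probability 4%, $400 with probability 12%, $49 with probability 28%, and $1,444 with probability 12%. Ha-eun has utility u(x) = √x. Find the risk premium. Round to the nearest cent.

$125.58

E[u] = 0.44·√784 + 0.04·√4 + 0.12·√400 + 0.28·√49 + 0.12·√1444 = 0.44·28 + 0.04·2 + 0.12·20 + 0.28·7 + 0.12·38 = 21.32
CE = (21.32)² = 454.5424
Risk premium = EV − CE = 580.12 − 454.5424 = 125.5776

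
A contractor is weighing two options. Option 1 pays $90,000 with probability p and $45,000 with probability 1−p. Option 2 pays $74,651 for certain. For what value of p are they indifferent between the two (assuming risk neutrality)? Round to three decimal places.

p = 0.659

p·90000 + (1−p)·45000 = 74651
45000p + 45000 = 74651
p = (74651 − 45000) / 45000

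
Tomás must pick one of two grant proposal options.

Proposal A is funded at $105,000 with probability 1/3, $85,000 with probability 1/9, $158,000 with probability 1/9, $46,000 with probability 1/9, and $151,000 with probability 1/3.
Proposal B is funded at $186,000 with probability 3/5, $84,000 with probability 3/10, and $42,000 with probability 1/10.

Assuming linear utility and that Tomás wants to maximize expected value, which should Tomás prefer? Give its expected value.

Proposal A = 1/3 × 105000 + 1/9 × 85000 + 1/9 × 158000 + 1/9 × 46000 + 1/3 × 151000 = 35000 + 9444.4444 + 17555.5556 + 5111.1111 + 50333.3333 = 117444.4444
Proposal B = 3/5 × 186000 + 3/10 × 84000 + 1/10 × 42000 = 111600 + 25200 + 4200 = 141000

Proposal B ($141,000)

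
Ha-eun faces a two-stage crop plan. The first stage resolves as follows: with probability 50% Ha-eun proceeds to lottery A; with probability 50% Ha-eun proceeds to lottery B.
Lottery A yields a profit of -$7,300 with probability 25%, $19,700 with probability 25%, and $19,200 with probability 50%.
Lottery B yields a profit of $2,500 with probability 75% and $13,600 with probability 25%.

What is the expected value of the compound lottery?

$8,987.50

EV(A) = 0.25 × (-7300) + 0.25 × 19700 + 0.5 × 19200 = -1825 + 4925 + 9600 = 12700
EV(B) = 0.75 × 2500 + 0.25 × 13600 = 1875 + 3400 = 5275
Overall = 0.5 × 12700 + 0.5 × 5275 = 6350 + 2637.5 = 8987.5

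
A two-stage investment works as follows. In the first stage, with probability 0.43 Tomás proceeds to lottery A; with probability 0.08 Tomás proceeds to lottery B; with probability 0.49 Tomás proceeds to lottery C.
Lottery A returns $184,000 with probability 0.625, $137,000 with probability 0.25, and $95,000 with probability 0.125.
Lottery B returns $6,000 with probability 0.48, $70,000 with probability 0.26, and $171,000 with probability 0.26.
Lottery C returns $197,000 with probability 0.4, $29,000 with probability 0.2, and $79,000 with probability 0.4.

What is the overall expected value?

$131,464.95

EV(A) = 0.625 × 184000 + 0.25 × 137000 + 0.125 × 95000 = 115000 + 34250 + 11875 = 161125
EV(B) = 0.48 × 6000 + 0.26 × 70000 + 0.26 × 171000 = 2880 + 18200 + 44460 = 65540
EV(C) = 0.4 × 197000 + 0.2 × 29000 + 0.4 × 79000 = 78800 + 5800 + 31600 = 116200
Overall = 0.43 × 161125 + 0.08 × 65540 + 0.49 × 116200 = 69283.75 + 5243.2 + 56938 = 131464.95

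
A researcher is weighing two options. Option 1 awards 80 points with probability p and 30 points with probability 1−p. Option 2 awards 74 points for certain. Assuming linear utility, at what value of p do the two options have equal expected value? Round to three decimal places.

p = 0.880

p·80 + (1−p)·30 = 74
50p + 30 = 74
p = (74 − 30) / 50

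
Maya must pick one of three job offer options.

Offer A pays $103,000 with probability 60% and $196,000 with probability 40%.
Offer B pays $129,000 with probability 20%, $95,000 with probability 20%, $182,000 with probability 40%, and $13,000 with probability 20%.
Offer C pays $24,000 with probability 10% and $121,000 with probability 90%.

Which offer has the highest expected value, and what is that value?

Offer A ($140,200)

Offer A = 0.6 × 103000 + 0.4 × 196000 = 61800 + 78400 = 140200
Offer B = 0.2 × 129000 + 0.2 × 95000 + 0.4 × 182000 + 0.2 × 13000 = 25800 + 19000 + 72800 + 2600 = 120200
Offer C = 0.1 × 24000 + 0.9 × 121000 = 2400 + 108900 = 111300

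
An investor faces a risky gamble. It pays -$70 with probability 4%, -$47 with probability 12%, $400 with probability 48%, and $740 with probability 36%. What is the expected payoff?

EV = 0.04 × (-70) + 0.12 × (-47) + 0.48 × 400 + 0.36 × 740 = -2.8 − 5.64 + 192 + 266.4 = 449.96

$449.96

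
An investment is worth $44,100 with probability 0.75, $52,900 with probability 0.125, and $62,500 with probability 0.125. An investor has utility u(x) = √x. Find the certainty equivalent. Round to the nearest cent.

E[u] = 0.75·√44100 + 0.125·√52900 + 0.125·√62500 = 0.75·210 + 0.125·230 + 0.125·250 = 217.5
CE = (217.5)² = 47306.25

$47,306.25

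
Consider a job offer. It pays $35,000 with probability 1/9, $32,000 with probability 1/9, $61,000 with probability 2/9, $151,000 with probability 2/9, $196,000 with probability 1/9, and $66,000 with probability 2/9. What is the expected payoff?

EV = 1/9 × 35000 + 1/9 × 32000 + 2/9 × 61000 + 2/9 × 151000 + 1/9 × 196000 + 2/9 × 66000 = 3888.8889 + 3555.5556 + 13555.5556 + 33555.5556 + 21777.7778 + 14666.6667 = 91000

$91,000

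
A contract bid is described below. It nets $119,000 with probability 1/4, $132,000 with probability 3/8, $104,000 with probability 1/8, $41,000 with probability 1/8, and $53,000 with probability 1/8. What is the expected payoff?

EV = 1/4 × 119000 + 3/8 × 132000 + 1/8 × 104000 + 1/8 × 41000 + 1/8 × 53000 = 29750 + 49500 + 13000 + 5125 + 6625 = 104000

$104,000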